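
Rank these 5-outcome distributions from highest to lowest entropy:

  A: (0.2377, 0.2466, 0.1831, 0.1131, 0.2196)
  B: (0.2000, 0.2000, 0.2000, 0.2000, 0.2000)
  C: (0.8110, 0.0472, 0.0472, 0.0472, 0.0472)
B > A > C

Key insight: Entropy is maximized by uniform distributions and minimized by concentrated distributions.

- Uniform distributions have maximum entropy log₂(5) = 2.3219 bits
- The more "peaked" or concentrated a distribution, the lower its entropy

Entropies:
  H(A) = 2.2751 bits
  H(B) = 2.3219 bits
  H(C) = 1.0774 bits

Ranking: B > A > C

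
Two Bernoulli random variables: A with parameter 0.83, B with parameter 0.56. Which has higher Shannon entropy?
B

For binary distributions, entropy is maximized at p=0.5 and decreases as p moves toward 0 or 1.

H(A) = H(0.83) = 0.6577 bits
H(B) = H(0.56) = 0.9896 bits

Distribution B (p=0.56) is closer to uniform (p=0.5), so it has higher entropy.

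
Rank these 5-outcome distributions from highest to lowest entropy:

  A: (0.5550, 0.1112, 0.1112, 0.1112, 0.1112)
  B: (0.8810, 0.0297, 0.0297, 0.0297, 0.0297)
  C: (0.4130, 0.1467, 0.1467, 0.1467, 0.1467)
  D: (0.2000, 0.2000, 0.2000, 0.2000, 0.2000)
D > C > A > B

Key insight: Entropy is maximized by uniform distributions and minimized by concentrated distributions.

Entropies:
  H(A) = 1.8813 bits
  H(B) = 0.7645 bits
  H(C) = 2.1520 bits
  H(D) = 2.3219 bits

Ranking: D > C > A > B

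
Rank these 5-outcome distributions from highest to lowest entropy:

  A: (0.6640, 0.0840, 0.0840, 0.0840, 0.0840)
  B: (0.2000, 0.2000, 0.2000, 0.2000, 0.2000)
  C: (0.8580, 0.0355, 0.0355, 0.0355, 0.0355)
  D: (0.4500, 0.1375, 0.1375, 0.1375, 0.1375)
B > D > A > C

Key insight: Entropy is maximized by uniform distributions and minimized by concentrated distributions.

Entropies:
  H(A) = 1.5929 bits
  H(B) = 2.3219 bits
  H(C) = 0.8735 bits
  H(D) = 2.0928 bits

Ranking: B > D > A > C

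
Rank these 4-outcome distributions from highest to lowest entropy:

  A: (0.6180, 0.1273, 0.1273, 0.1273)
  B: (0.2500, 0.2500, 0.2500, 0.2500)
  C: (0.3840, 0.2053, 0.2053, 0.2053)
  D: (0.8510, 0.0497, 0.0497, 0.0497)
B > C > A > D

Key insight: Entropy is maximized by uniform distributions and minimized by concentrated distributions.

Entropies:
  H(A) = 1.5649 bits
  H(B) = 2.0000 bits
  H(C) = 1.9372 bits
  H(D) = 0.8435 bits

Ranking: B > C > A > D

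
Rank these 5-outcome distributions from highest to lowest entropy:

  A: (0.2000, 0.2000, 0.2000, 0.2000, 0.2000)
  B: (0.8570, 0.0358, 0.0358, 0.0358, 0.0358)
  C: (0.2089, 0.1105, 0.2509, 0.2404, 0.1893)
A > C > B

Key insight: Entropy is maximized by uniform distributions and minimized by concentrated distributions.

- Uniform distributions have maximum entropy log₂(5) = 2.3219 bits
- The more "peaked" or concentrated a distribution, the lower its entropy

Entropies:
  H(A) = 2.3219 bits
  H(B) = 0.8780 bits
  H(C) = 2.2725 bits

Ranking: A > C > B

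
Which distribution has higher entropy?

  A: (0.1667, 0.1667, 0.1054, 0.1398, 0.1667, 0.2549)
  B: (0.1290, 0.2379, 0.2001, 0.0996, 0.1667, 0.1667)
A

Both distributions are close to uniform, making this a harder comparison.

H(A) = 2.5340 bits
H(B) = 2.5316 bits

The distribution closer to uniform has higher entropy.
Answer: A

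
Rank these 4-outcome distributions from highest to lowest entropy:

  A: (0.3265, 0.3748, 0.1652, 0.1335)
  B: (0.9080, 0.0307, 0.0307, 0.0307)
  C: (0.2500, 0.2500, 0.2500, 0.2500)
C > A > B

Key insight: Entropy is maximized by uniform distributions and minimized by concentrated distributions.

- Uniform distributions have maximum entropy log₂(4) = 2.0000 bits
- The more "peaked" or concentrated a distribution, the lower its entropy

Entropies:
  H(A) = 1.8749 bits
  H(B) = 0.5889 bits
  H(C) = 2.0000 bits

Ranking: C > A > B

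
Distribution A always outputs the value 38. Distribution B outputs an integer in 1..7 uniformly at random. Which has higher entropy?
B

A is deterministic, so H(A) = 0. B is uniform over 7 outcomes, so H(B) = log₂(7) = 2.807 bits. Any distribution with genuine randomness has higher entropy than a deterministic one.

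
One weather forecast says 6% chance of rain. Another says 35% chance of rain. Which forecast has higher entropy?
35% forecast

Treat each forecast as a Bernoulli distribution. Binary entropy is maximized at p=0.5 and falls off symmetrically toward 0 or 1. The 35% forecast is closer to 50%, so it is more uncertain. H(6%) ≈ 0.327 bits, H(35%) ≈ 0.934 bits.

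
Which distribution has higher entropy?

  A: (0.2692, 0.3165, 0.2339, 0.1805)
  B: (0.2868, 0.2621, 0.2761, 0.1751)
B

Both distributions are close to uniform, making this a harder comparison.

H(A) = 1.9710 bits
H(B) = 1.9759 bits

The distribution closer to uniform has higher entropy.
Answer: B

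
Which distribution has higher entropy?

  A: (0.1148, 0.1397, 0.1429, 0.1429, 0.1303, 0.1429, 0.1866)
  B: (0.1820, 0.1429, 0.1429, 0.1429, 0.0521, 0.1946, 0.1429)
A

Both distributions are close to uniform, making this a harder comparison.

H(A) = 2.7934 bits
H(B) = 2.7330 bits

The distribution closer to uniform has higher entropy.
Answer: A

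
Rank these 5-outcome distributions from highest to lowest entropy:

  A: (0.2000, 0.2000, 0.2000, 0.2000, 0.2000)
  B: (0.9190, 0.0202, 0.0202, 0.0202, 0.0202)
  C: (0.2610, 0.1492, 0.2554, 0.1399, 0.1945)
A > C > B

Key insight: Entropy is maximized by uniform distributions and minimized by concentrated distributions.

- Uniform distributions have maximum entropy log₂(5) = 2.3219 bits
- The more "peaked" or concentrated a distribution, the lower its entropy

Entropies:
  H(A) = 2.3219 bits
  H(B) = 0.5677 bits
  H(C) = 2.2746 bits

Ranking: A > C > B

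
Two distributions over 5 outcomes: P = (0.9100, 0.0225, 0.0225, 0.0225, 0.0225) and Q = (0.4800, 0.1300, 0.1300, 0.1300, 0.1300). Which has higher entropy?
Q

P is highly concentrated on one outcome (91%), making it nearly deterministic. Q spreads its mass more evenly (max 48%). The more spread-out distribution has higher entropy: H(P) ≈ 0.616 bits, H(Q) ≈ 2.039 bits.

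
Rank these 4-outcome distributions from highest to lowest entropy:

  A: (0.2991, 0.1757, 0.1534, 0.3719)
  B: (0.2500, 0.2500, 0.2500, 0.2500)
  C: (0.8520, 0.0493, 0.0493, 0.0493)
B > A > C

Key insight: Entropy is maximized by uniform distributions and minimized by concentrated distributions.

- Uniform distributions have maximum entropy log₂(4) = 2.0000 bits
- The more "peaked" or concentrated a distribution, the lower its entropy

Entropies:
  H(A) = 1.9072 bits
  H(B) = 2.0000 bits
  H(C) = 0.8394 bits

Ranking: B > A > C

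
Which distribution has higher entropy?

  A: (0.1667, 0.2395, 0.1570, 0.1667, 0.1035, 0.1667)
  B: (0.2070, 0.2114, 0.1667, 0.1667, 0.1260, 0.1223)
B

Both distributions are close to uniform, making this a harder comparison.

H(A) = 2.5444 bits
H(B) = 2.5532 bits

The distribution closer to uniform has higher entropy.
Answer: B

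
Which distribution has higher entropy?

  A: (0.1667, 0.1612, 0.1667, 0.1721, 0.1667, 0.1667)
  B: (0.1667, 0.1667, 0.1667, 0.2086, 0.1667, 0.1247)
A

Both distributions are close to uniform, making this a harder comparison.

H(A) = 2.5847 bits
H(B) = 2.5696 bits

The distribution closer to uniform has higher entropy.
Answer: A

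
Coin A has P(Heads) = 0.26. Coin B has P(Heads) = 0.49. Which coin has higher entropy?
B

For binary distributions, entropy is maximized at p=0.5 and decreases as p moves toward 0 or 1.

H(A) = H(0.26) = 0.8267 bits
H(B) = H(0.49) = 0.9997 bits

Distribution B (p=0.49) is closer to uniform (p=0.5), so it has higher entropy.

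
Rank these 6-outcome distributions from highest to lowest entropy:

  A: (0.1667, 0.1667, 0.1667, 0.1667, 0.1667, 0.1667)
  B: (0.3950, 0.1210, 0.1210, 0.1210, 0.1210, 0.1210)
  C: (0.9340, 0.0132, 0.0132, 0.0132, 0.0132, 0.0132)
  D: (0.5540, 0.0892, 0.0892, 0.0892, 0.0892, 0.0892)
A > B > D > C

Key insight: Entropy is maximized by uniform distributions and minimized by concentrated distributions.

Entropies:
  H(A) = 2.5850 bits
  H(B) = 2.3727 bits
  H(C) = 0.5041 bits
  H(D) = 2.0271 bits

Ranking: A > B > D > C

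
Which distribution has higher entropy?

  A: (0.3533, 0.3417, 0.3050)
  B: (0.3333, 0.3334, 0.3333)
B

Both distributions are close to uniform, making this a harder comparison.

H(A) = 1.5822 bits
H(B) = 1.5850 bits

The distribution closer to uniform has higher entropy.
Answer: B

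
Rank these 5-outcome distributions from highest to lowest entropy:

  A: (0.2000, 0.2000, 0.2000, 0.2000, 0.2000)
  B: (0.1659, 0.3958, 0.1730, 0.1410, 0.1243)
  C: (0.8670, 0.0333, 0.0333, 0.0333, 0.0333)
A > B > C

Key insight: Entropy is maximized by uniform distributions and minimized by concentrated distributions.

- Uniform distributions have maximum entropy log₂(5) = 2.3219 bits
- The more "peaked" or concentrated a distribution, the lower its entropy

Entropies:
  H(A) = 2.3219 bits
  H(B) = 2.1694 bits
  H(C) = 0.8316 bits

Ranking: A > B > C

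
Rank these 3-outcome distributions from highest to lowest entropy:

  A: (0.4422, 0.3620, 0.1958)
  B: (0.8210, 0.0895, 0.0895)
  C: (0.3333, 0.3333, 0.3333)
C > A > B

Key insight: Entropy is maximized by uniform distributions and minimized by concentrated distributions.

- Uniform distributions have maximum entropy log₂(3) = 1.5850 bits
- The more "peaked" or concentrated a distribution, the lower its entropy

Entropies:
  H(A) = 1.5119 bits
  H(B) = 0.8569 bits
  H(C) = 1.5850 bits

Ranking: C > A > B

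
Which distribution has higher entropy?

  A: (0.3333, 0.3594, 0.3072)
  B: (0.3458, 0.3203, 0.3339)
B

Both distributions are close to uniform, making this a harder comparison.

H(A) = 1.5820 bits
H(B) = 1.5843 bits

The distribution closer to uniform has higher entropy.
Answer: B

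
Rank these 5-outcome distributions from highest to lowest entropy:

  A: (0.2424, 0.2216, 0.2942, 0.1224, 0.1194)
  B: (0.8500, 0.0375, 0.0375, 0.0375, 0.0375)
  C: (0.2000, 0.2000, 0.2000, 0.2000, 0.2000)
C > A > B

Key insight: Entropy is maximized by uniform distributions and minimized by concentrated distributions.

- Uniform distributions have maximum entropy log₂(5) = 2.3219 bits
- The more "peaked" or concentrated a distribution, the lower its entropy

Entropies:
  H(A) = 2.2336 bits
  H(B) = 0.9098 bits
  H(C) = 2.3219 bits

Ranking: C > A > B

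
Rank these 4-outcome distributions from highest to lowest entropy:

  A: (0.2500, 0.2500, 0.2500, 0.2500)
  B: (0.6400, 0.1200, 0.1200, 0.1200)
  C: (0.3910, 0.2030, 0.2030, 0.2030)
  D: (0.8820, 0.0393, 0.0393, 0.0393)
A > C > B > D

Key insight: Entropy is maximized by uniform distributions and minimized by concentrated distributions.

Entropies:
  H(A) = 2.0000 bits
  H(B) = 1.5133 bits
  H(C) = 1.9307 bits
  H(D) = 0.7106 bits

Ranking: A > C > B > D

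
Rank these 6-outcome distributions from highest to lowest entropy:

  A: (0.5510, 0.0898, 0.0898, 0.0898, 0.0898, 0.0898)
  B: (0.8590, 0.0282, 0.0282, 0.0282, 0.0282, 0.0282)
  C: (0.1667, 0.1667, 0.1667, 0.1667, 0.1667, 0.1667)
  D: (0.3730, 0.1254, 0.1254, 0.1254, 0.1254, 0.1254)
C > D > A > B

Key insight: Entropy is maximized by uniform distributions and minimized by concentrated distributions.

Entropies:
  H(A) = 2.0350 bits
  H(B) = 0.9142 bits
  H(C) = 2.5850 bits
  H(D) = 2.4088 bits

Ranking: C > D > A > B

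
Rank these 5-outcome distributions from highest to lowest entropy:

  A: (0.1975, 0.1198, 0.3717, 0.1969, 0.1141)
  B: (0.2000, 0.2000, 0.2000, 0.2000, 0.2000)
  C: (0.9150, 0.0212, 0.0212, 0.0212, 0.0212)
B > A > C

Key insight: Entropy is maximized by uniform distributions and minimized by concentrated distributions.

- Uniform distributions have maximum entropy log₂(5) = 2.3219 bits
- The more "peaked" or concentrated a distribution, the lower its entropy

Entropies:
  H(A) = 2.1787 bits
  H(B) = 2.3219 bits
  H(C) = 0.5896 bits

Ranking: B > A > C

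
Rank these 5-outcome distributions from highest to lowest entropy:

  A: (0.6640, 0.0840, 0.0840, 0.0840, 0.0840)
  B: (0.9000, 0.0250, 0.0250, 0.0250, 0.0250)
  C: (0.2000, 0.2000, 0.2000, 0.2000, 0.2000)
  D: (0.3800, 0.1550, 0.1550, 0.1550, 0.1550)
C > D > A > B

Key insight: Entropy is maximized by uniform distributions and minimized by concentrated distributions.

Entropies:
  H(A) = 1.5929 bits
  H(B) = 0.6690 bits
  H(C) = 2.3219 bits
  H(D) = 2.1980 bits

Ranking: C > D > A > B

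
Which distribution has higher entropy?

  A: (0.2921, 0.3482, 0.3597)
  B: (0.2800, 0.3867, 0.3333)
A

Both distributions are close to uniform, making this a harder comparison.

H(A) = 1.5792 bits
H(B) = 1.5726 bits

The distribution closer to uniform has higher entropy.
Answer: A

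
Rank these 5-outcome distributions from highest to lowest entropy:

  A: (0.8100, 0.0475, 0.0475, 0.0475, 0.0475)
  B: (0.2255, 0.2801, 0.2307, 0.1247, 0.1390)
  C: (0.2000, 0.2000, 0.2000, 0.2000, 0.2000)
C > B > A

Key insight: Entropy is maximized by uniform distributions and minimized by concentrated distributions.

- Uniform distributions have maximum entropy log₂(5) = 2.3219 bits
- The more "peaked" or concentrated a distribution, the lower its entropy

Entropies:
  H(A) = 1.0815 bits
  H(B) = 2.2572 bits
  H(C) = 2.3219 bits

Ranking: C > B > A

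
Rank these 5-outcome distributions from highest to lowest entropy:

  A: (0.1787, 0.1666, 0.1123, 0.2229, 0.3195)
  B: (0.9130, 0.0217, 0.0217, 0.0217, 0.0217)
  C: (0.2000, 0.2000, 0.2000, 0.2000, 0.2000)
C > A > B

Key insight: Entropy is maximized by uniform distributions and minimized by concentrated distributions.

- Uniform distributions have maximum entropy log₂(5) = 2.3219 bits
- The more "peaked" or concentrated a distribution, the lower its entropy

Entropies:
  H(A) = 2.2376 bits
  H(B) = 0.6004 bits
  H(C) = 2.3219 bits

Ranking: C > A > B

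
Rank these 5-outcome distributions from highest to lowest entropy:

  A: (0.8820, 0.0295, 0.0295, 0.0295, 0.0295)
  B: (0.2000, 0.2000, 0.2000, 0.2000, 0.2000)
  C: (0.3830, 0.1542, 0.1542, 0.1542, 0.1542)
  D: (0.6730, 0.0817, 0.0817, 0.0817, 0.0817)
B > C > D > A

Key insight: Entropy is maximized by uniform distributions and minimized by concentrated distributions.

Entropies:
  H(A) = 0.7596 bits
  H(B) = 2.3219 bits
  H(C) = 2.1941 bits
  H(D) = 1.5658 bits

Ranking: B > C > D > A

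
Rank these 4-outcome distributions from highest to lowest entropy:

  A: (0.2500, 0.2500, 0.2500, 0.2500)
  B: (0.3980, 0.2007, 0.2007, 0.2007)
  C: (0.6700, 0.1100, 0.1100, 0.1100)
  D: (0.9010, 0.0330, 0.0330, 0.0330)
A > B > C > D

Key insight: Entropy is maximized by uniform distributions and minimized by concentrated distributions.

Entropies:
  H(A) = 2.0000 bits
  H(B) = 1.9239 bits
  H(C) = 1.4380 bits
  H(D) = 0.6227 bits

Ranking: A > B > C > D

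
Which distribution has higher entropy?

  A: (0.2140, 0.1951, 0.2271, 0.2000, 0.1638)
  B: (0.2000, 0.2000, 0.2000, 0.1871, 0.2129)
B

Both distributions are close to uniform, making this a harder comparison.

H(A) = 2.3136 bits
H(B) = 2.3207 bits

The distribution closer to uniform has higher entropy.
Answer: B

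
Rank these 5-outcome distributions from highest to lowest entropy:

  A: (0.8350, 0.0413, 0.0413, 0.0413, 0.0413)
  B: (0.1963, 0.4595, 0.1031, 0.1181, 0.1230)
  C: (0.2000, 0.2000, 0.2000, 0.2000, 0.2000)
C > B > A

Key insight: Entropy is maximized by uniform distributions and minimized by concentrated distributions.

- Uniform distributions have maximum entropy log₂(5) = 2.3219 bits
- The more "peaked" or concentrated a distribution, the lower its entropy

Entropies:
  H(A) = 0.9761 bits
  H(B) = 2.0504 bits
  H(C) = 2.3219 bits

Ranking: C > B > A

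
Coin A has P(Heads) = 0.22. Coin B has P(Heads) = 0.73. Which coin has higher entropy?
B

For binary distributions, entropy is maximized at p=0.5 and decreases as p moves toward 0 or 1.

H(A) = H(0.22) = 0.7602 bits
H(B) = H(0.73) = 0.8415 bits

Distribution B (p=0.73) is closer to uniform (p=0.5), so it has higher entropy.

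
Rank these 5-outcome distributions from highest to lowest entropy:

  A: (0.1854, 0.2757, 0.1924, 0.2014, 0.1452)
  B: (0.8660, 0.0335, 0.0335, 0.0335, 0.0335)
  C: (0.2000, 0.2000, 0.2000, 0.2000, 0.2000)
C > A > B

Key insight: Entropy is maximized by uniform distributions and minimized by concentrated distributions.

- Uniform distributions have maximum entropy log₂(5) = 2.3219 bits
- The more "peaked" or concentrated a distribution, the lower its entropy

Entropies:
  H(A) = 2.2905 bits
  H(B) = 0.8363 bits
  H(C) = 2.3219 bits

Ranking: C > A > B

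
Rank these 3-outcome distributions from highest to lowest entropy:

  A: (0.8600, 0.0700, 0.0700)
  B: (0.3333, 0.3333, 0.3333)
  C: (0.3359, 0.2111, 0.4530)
B > C > A

Key insight: Entropy is maximized by uniform distributions and minimized by concentrated distributions.

- Uniform distributions have maximum entropy log₂(3) = 1.5850 bits
- The more "peaked" or concentrated a distribution, the lower its entropy

Entropies:
  H(A) = 0.7242 bits
  H(B) = 1.5850 bits
  H(C) = 1.5199 bits

Ranking: B > C > A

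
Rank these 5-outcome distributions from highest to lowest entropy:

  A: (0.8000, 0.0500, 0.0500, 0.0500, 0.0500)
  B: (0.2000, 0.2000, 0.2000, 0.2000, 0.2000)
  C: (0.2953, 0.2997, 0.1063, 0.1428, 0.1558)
B > C > A

Key insight: Entropy is maximized by uniform distributions and minimized by concentrated distributions.

- Uniform distributions have maximum entropy log₂(5) = 2.3219 bits
- The more "peaked" or concentrated a distribution, the lower its entropy

Entropies:
  H(A) = 1.1219 bits
  H(B) = 2.3219 bits
  H(C) = 2.2034 bits

Ranking: B > C > A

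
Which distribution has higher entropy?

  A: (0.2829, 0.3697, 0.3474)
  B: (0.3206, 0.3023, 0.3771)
B

Both distributions are close to uniform, making this a harder comparison.

H(A) = 1.5760 bits
H(B) = 1.5785 bits

The distribution closer to uniform has higher entropy.
Answer: B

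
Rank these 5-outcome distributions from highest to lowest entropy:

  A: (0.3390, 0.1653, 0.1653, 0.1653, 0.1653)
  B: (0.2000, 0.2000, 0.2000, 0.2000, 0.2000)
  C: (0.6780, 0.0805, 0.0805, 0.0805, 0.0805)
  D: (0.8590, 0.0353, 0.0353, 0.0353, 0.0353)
B > A > C > D

Key insight: Entropy is maximized by uniform distributions and minimized by concentrated distributions.

Entropies:
  H(A) = 2.2459 bits
  H(B) = 2.3219 bits
  H(C) = 1.5505 bits
  H(D) = 0.8689 bits

Ranking: B > A > C > D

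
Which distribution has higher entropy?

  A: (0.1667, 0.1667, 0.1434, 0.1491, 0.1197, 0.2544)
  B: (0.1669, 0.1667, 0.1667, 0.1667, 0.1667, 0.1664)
B

Both distributions are close to uniform, making this a harder comparison.

H(A) = 2.5419 bits
H(B) = 2.5850 bits

The distribution closer to uniform has higher entropy.
Answer: B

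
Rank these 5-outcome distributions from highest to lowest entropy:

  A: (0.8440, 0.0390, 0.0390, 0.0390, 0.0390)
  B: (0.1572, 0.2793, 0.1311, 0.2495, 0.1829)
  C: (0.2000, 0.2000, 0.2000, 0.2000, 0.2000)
C > B > A

Key insight: Entropy is maximized by uniform distributions and minimized by concentrated distributions.

- Uniform distributions have maximum entropy log₂(5) = 2.3219 bits
- The more "peaked" or concentrated a distribution, the lower its entropy

Entropies:
  H(A) = 0.9367 bits
  H(B) = 2.2658 bits
  H(C) = 2.3219 bits

Ranking: C > B > A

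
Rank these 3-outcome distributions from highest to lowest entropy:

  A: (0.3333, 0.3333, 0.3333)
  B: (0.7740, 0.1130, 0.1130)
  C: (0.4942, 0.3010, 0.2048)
A > C > B

Key insight: Entropy is maximized by uniform distributions and minimized by concentrated distributions.

- Uniform distributions have maximum entropy log₂(3) = 1.5850 bits
- The more "peaked" or concentrated a distribution, the lower its entropy

Entropies:
  H(A) = 1.5850 bits
  H(B) = 0.9970 bits
  H(C) = 1.4924 bits

Ranking: A > C > B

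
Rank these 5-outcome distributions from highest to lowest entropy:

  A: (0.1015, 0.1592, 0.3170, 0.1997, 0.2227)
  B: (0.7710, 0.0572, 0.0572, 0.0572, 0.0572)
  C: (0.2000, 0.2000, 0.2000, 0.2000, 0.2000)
C > A > B

Key insight: Entropy is maximized by uniform distributions and minimized by concentrated distributions.

- Uniform distributions have maximum entropy log₂(5) = 2.3219 bits
- The more "peaked" or concentrated a distribution, the lower its entropy

Entropies:
  H(A) = 2.2291 bits
  H(B) = 1.2343 bits
  H(C) = 2.3219 bits

Ranking: C > A > B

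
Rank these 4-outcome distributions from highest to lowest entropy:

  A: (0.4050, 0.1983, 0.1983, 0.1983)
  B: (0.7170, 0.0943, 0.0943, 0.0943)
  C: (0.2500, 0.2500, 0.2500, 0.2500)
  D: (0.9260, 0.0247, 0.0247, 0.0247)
C > A > B > D

Key insight: Entropy is maximized by uniform distributions and minimized by concentrated distributions.

Entropies:
  H(A) = 1.9169 bits
  H(B) = 1.3081 bits
  H(C) = 2.0000 bits
  H(D) = 0.4980 bits

Ranking: C > A > B > D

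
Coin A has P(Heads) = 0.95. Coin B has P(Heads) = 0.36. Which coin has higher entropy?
B

For binary distributions, entropy is maximized at p=0.5 and decreases as p moves toward 0 or 1.

H(A) = H(0.95) = 0.2864 bits
H(B) = H(0.36) = 0.9427 bits

Distribution B (p=0.36) is closer to uniform (p=0.5), so it has higher entropy.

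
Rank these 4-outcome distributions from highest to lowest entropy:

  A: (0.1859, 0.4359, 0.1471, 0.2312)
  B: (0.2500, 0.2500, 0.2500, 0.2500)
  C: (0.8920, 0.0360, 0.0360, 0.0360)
B > A > C

Key insight: Entropy is maximized by uniform distributions and minimized by concentrated distributions.

- Uniform distributions have maximum entropy log₂(4) = 2.0000 bits
- The more "peaked" or concentrated a distribution, the lower its entropy

Entropies:
  H(A) = 1.8686 bits
  H(B) = 2.0000 bits
  H(C) = 0.6650 bits

Ranking: B > A > C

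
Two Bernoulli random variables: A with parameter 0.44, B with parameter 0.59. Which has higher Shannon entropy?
A

For binary distributions, entropy is maximized at p=0.5 and decreases as p moves toward 0 or 1.

H(A) = H(0.44) = 0.9896 bits
H(B) = H(0.59) = 0.9765 bits

Distribution A (p=0.44) is closer to uniform (p=0.5), so it has higher entropy.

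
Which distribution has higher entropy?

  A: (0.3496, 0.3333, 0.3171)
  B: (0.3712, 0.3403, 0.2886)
A

Both distributions are close to uniform, making this a harder comparison.

H(A) = 1.5838 bits
H(B) = 1.5773 bits

The distribution closer to uniform has higher entropy.
Answer: A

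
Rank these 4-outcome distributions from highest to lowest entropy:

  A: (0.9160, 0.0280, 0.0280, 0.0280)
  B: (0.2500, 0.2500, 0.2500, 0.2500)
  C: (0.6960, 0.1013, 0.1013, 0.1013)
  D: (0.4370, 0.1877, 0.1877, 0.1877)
B > D > C > A

Key insight: Entropy is maximized by uniform distributions and minimized by concentrated distributions.

Entropies:
  H(A) = 0.5493 bits
  H(B) = 2.0000 bits
  H(C) = 1.3680 bits
  H(D) = 1.8809 bits

Ranking: B > D > C > A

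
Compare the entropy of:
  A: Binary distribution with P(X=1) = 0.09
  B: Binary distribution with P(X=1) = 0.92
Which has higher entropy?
A

For binary distributions, entropy is maximized at p=0.5 and decreases as p moves toward 0 or 1.

H(A) = H(0.09) = 0.4365 bits
H(B) = H(0.92) = 0.4022 bits

Distribution A (p=0.09) is closer to uniform (p=0.5), so it has higher entropy.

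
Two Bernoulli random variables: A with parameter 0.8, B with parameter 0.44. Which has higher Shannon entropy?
B

For binary distributions, entropy is maximized at p=0.5 and decreases as p moves toward 0 or 1.

H(A) = H(0.8) = 0.7219 bits
H(B) = H(0.44) = 0.9896 bits

Distribution B (p=0.44) is closer to uniform (p=0.5), so it has higher entropy.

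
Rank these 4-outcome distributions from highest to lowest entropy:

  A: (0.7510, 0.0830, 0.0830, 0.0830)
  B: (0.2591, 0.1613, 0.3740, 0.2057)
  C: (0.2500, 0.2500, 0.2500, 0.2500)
C > B > A

Key insight: Entropy is maximized by uniform distributions and minimized by concentrated distributions.

- Uniform distributions have maximum entropy log₂(4) = 2.0000 bits
- The more "peaked" or concentrated a distribution, the lower its entropy

Entropies:
  H(A) = 1.2043 bits
  H(B) = 1.9293 bits
  H(C) = 2.0000 bits

Ranking: C > B > A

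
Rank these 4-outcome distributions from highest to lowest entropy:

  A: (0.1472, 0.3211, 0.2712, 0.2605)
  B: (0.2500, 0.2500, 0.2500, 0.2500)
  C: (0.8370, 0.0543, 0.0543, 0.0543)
B > A > C

Key insight: Entropy is maximized by uniform distributions and minimized by concentrated distributions.

- Uniform distributions have maximum entropy log₂(4) = 2.0000 bits
- The more "peaked" or concentrated a distribution, the lower its entropy

Entropies:
  H(A) = 1.9492 bits
  H(B) = 2.0000 bits
  H(C) = 0.8998 bits

Ranking: B > A > C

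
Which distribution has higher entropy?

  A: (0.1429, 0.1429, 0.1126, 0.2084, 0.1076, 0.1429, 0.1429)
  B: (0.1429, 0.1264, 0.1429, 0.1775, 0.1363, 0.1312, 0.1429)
B

Both distributions are close to uniform, making this a harder comparison.

H(A) = 2.7765 bits
H(B) = 2.7994 bits

The distribution closer to uniform has higher entropy.
Answer: B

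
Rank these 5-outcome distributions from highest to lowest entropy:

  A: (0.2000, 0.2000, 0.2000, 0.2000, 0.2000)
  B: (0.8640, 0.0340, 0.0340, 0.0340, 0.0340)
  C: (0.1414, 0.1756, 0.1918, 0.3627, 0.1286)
A > C > B

Key insight: Entropy is maximized by uniform distributions and minimized by concentrated distributions.

- Uniform distributions have maximum entropy log₂(5) = 2.3219 bits
- The more "peaked" or concentrated a distribution, the lower its entropy

Entropies:
  H(A) = 2.3219 bits
  H(B) = 0.8457 bits
  H(C) = 2.2078 bits

Ranking: A > C > B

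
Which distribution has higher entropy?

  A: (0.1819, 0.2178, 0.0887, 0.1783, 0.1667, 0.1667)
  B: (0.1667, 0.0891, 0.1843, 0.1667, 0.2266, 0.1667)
A

Both distributions are close to uniform, making this a harder comparison.

H(A) = 2.5413 bits
H(B) = 2.5384 bits

The distribution closer to uniform has higher entropy.
Answer: A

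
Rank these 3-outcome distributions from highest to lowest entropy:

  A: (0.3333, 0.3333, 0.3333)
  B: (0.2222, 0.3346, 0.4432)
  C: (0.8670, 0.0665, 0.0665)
A > B > C

Key insight: Entropy is maximized by uniform distributions and minimized by concentrated distributions.

- Uniform distributions have maximum entropy log₂(3) = 1.5850 bits
- The more "peaked" or concentrated a distribution, the lower its entropy

Entropies:
  H(A) = 1.5850 bits
  H(B) = 1.5310 bits
  H(C) = 0.6986 bits

Ranking: A > B > C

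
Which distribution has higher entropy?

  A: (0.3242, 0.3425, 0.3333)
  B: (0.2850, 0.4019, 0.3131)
A

Both distributions are close to uniform, making this a harder comparison.

H(A) = 1.5846 bits
H(B) = 1.5692 bits

The distribution closer to uniform has higher entropy.
Answer: A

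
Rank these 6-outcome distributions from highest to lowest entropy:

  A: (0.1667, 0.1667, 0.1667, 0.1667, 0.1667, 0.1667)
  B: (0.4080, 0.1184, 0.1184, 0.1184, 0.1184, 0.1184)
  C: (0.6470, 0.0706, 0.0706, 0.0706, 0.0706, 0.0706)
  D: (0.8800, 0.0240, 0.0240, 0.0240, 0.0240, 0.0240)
A > B > C > D

Key insight: Entropy is maximized by uniform distributions and minimized by concentrated distributions.

Entropies:
  H(A) = 2.5850 bits
  H(B) = 2.3500 bits
  H(C) = 1.7564 bits
  H(D) = 0.8080 bits

Ranking: A > B > C > D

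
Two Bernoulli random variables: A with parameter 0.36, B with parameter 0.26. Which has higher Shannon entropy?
A

For binary distributions, entropy is maximized at p=0.5 and decreases as p moves toward 0 or 1.

H(A) = H(0.36) = 0.9427 bits
H(B) = H(0.26) = 0.8267 bits

Distribution A (p=0.36) is closer to uniform (p=0.5), so it has higher entropy.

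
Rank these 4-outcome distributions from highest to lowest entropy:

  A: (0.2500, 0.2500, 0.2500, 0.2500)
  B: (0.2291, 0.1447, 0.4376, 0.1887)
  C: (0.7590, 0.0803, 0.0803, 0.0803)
A > B > C

Key insight: Entropy is maximized by uniform distributions and minimized by concentrated distributions.

- Uniform distributions have maximum entropy log₂(4) = 2.0000 bits
- The more "peaked" or concentrated a distribution, the lower its entropy

Entropies:
  H(A) = 2.0000 bits
  H(B) = 1.8663 bits
  H(C) = 1.1787 bits

Ranking: A > B > C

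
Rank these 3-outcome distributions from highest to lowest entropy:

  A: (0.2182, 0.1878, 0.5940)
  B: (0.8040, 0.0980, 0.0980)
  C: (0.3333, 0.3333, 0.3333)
C > A > B

Key insight: Entropy is maximized by uniform distributions and minimized by concentrated distributions.

- Uniform distributions have maximum entropy log₂(3) = 1.5850 bits
- The more "peaked" or concentrated a distribution, the lower its entropy

Entropies:
  H(A) = 1.3787 bits
  H(B) = 0.9099 bits
  H(C) = 1.5850 bits

Ranking: C > A > B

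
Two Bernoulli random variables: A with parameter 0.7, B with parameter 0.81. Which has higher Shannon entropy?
A

For binary distributions, entropy is maximized at p=0.5 and decreases as p moves toward 0 or 1.

H(A) = H(0.7) = 0.8813 bits
H(B) = H(0.81) = 0.7015 bits

Distribution A (p=0.7) is closer to uniform (p=0.5), so it has higher entropy.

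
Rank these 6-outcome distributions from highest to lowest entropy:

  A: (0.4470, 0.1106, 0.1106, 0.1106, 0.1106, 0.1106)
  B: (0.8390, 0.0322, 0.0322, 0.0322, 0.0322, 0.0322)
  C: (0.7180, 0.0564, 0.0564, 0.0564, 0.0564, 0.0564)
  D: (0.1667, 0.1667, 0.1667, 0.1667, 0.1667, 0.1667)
D > A > C > B

Key insight: Entropy is maximized by uniform distributions and minimized by concentrated distributions.

Entropies:
  H(A) = 2.2759 bits
  H(B) = 1.0105 bits
  H(C) = 1.5129 bits
  H(D) = 2.5850 bits

Ranking: D > A > C > B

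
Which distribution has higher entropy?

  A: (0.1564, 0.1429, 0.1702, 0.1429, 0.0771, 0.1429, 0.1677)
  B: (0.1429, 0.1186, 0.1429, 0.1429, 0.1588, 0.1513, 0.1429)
B

Both distributions are close to uniform, making this a harder comparison.

H(A) = 2.7737 bits
H(B) = 2.8026 bits

The distribution closer to uniform has higher entropy.
Answer: B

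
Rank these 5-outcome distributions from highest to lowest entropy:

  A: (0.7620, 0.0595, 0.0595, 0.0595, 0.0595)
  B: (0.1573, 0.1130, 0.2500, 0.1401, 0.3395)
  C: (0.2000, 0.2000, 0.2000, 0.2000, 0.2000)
C > B > A

Key insight: Entropy is maximized by uniform distributions and minimized by concentrated distributions.

- Uniform distributions have maximum entropy log₂(5) = 2.3219 bits
- The more "peaked" or concentrated a distribution, the lower its entropy

Entropies:
  H(A) = 1.2677 bits
  H(B) = 2.2017 bits
  H(C) = 2.3219 bits

Ranking: C > B > A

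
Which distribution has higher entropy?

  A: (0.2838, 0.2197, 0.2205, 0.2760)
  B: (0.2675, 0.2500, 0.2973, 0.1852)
A

Both distributions are close to uniform, making this a harder comparison.

H(A) = 1.9896 bits
H(B) = 1.9797 bits

The distribution closer to uniform has higher entropy.
Answer: A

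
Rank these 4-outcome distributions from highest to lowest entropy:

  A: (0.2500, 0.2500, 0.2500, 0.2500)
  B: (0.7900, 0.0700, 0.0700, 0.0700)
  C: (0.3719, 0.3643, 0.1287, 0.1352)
A > C > B

Key insight: Entropy is maximized by uniform distributions and minimized by concentrated distributions.

- Uniform distributions have maximum entropy log₂(4) = 2.0000 bits
- The more "peaked" or concentrated a distribution, the lower its entropy

Entropies:
  H(A) = 2.0000 bits
  H(B) = 1.0743 bits
  H(C) = 1.8323 bits

Ranking: A > C > B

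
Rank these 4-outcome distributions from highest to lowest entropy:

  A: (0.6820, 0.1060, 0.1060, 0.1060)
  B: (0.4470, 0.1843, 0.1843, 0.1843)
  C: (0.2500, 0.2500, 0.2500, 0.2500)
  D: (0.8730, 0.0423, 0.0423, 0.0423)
C > B > A > D

Key insight: Entropy is maximized by uniform distributions and minimized by concentrated distributions.

Entropies:
  H(A) = 1.4062 bits
  H(B) = 1.8684 bits
  H(C) = 2.0000 bits
  H(D) = 0.7504 bits

Ranking: C > B > A > D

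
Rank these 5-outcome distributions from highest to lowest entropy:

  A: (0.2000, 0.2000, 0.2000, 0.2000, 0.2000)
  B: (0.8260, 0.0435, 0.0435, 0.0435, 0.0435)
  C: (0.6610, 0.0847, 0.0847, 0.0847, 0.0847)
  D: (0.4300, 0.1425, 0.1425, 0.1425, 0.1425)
A > D > C > B

Key insight: Entropy is maximized by uniform distributions and minimized by concentrated distributions.

Entropies:
  H(A) = 2.3219 bits
  H(B) = 1.0148 bits
  H(C) = 1.6019 bits
  H(D) = 2.1258 bits

Ranking: A > D > C > B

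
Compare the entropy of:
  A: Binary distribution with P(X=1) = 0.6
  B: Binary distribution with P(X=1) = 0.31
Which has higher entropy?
A

For binary distributions, entropy is maximized at p=0.5 and decreases as p moves toward 0 or 1.

H(A) = H(0.6) = 0.9710 bits
H(B) = H(0.31) = 0.8932 bits

Distribution A (p=0.6) is closer to uniform (p=0.5), so it has higher entropy.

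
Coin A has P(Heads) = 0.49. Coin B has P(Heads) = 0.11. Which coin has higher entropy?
A

For binary distributions, entropy is maximized at p=0.5 and decreases as p moves toward 0 or 1.

H(A) = H(0.49) = 0.9997 bits
H(B) = H(0.11) = 0.4999 bits

Distribution A (p=0.49) is closer to uniform (p=0.5), so it has higher entropy.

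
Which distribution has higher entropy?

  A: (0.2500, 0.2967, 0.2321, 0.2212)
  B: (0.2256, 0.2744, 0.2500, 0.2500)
B

Both distributions are close to uniform, making this a harder comparison.

H(A) = 1.9906 bits
H(B) = 1.9966 bits

The distribution closer to uniform has higher entropy.
Answer: B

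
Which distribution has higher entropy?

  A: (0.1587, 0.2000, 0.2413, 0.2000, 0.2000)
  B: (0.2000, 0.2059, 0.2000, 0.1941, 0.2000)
B

Both distributions are close to uniform, making this a harder comparison.

H(A) = 2.3095 bits
H(B) = 2.3217 bits

The distribution closer to uniform has higher entropy.
Answer: B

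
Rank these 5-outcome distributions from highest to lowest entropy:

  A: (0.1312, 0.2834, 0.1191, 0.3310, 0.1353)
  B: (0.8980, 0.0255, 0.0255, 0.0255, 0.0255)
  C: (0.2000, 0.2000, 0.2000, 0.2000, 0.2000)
C > A > B

Key insight: Entropy is maximized by uniform distributions and minimized by concentrated distributions.

- Uniform distributions have maximum entropy log₂(5) = 2.3219 bits
- The more "peaked" or concentrated a distribution, the lower its entropy

Entropies:
  H(A) = 2.1840 bits
  H(B) = 0.6793 bits
  H(C) = 2.3219 bits

Ranking: C > A > B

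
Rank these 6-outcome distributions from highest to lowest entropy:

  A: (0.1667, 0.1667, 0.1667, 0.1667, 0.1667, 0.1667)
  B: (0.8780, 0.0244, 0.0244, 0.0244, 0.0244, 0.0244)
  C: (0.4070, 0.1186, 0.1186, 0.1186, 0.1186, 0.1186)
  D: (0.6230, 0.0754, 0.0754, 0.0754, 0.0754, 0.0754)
A > C > D > B

Key insight: Entropy is maximized by uniform distributions and minimized by concentrated distributions.

Entropies:
  H(A) = 2.5850 bits
  H(B) = 0.8184 bits
  H(C) = 2.3518 bits
  H(D) = 1.8313 bits

Ranking: A > C > D > B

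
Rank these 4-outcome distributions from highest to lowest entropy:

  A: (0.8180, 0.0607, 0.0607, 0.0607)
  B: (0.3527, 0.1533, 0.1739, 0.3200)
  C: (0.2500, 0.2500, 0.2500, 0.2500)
C > B > A

Key insight: Entropy is maximized by uniform distributions and minimized by concentrated distributions.

- Uniform distributions have maximum entropy log₂(4) = 2.0000 bits
- The more "peaked" or concentrated a distribution, the lower its entropy

Entropies:
  H(A) = 0.9729 bits
  H(B) = 1.9100 bits
  H(C) = 2.0000 bits

Ranking: C > B > A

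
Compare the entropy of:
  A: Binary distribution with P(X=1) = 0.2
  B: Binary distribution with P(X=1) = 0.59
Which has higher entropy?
B

For binary distributions, entropy is maximized at p=0.5 and decreases as p moves toward 0 or 1.

H(A) = H(0.2) = 0.7219 bits
H(B) = H(0.59) = 0.9765 bits

Distribution B (p=0.59) is closer to uniform (p=0.5), so it has higher entropy.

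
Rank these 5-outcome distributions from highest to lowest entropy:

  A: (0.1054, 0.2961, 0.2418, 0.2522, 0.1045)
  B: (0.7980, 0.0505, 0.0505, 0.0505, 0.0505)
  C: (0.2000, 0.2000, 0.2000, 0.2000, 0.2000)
C > A > B

Key insight: Entropy is maximized by uniform distributions and minimized by concentrated distributions.

- Uniform distributions have maximum entropy log₂(5) = 2.3219 bits
- The more "peaked" or concentrated a distribution, the lower its entropy

Entropies:
  H(A) = 2.1990 bits
  H(B) = 1.1299 bits
  H(C) = 2.3219 bits

Ranking: C > A > B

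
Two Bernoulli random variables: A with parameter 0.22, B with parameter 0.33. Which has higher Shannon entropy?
B

For binary distributions, entropy is maximized at p=0.5 and decreases as p moves toward 0 or 1.

H(A) = H(0.22) = 0.7602 bits
H(B) = H(0.33) = 0.9149 bits

Distribution B (p=0.33) is closer to uniform (p=0.5), so it has higher entropy.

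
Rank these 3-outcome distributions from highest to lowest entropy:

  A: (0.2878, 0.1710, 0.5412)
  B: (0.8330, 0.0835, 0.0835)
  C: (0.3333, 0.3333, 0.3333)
C > A > B

Key insight: Entropy is maximized by uniform distributions and minimized by concentrated distributions.

- Uniform distributions have maximum entropy log₂(3) = 1.5850 bits
- The more "peaked" or concentrated a distribution, the lower its entropy

Entropies:
  H(A) = 1.4322 bits
  H(B) = 0.8178 bits
  H(C) = 1.5850 bits

Ranking: C > A > B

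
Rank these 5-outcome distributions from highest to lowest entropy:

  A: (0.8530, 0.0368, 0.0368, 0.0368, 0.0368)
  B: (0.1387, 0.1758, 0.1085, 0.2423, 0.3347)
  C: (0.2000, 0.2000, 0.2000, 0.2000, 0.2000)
C > B > A

Key insight: Entropy is maximized by uniform distributions and minimized by concentrated distributions.

- Uniform distributions have maximum entropy log₂(5) = 2.3219 bits
- The more "peaked" or concentrated a distribution, the lower its entropy

Entropies:
  H(A) = 0.8963 bits
  H(B) = 2.2079 bits
  H(C) = 2.3219 bits

Ranking: C > B > A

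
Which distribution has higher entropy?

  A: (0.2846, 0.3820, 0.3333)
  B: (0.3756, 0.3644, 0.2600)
A

Both distributions are close to uniform, making this a harder comparison.

H(A) = 1.5747 bits
H(B) = 1.5666 bits

The distribution closer to uniform has higher entropy.
Answer: A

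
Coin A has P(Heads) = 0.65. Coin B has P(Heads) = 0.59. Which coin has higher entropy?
B

For binary distributions, entropy is maximized at p=0.5 and decreases as p moves toward 0 or 1.

H(A) = H(0.65) = 0.9341 bits
H(B) = H(0.59) = 0.9765 bits

Distribution B (p=0.59) is closer to uniform (p=0.5), so it has higher entropy.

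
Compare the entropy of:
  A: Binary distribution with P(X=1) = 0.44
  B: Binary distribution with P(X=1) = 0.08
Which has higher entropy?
A

For binary distributions, entropy is maximized at p=0.5 and decreases as p moves toward 0 or 1.

H(A) = H(0.44) = 0.9896 bits
H(B) = H(0.08) = 0.4022 bits

Distribution A (p=0.44) is closer to uniform (p=0.5), so it has higher entropy.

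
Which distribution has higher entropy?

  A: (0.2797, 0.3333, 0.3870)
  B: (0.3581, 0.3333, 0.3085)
B

Both distributions are close to uniform, making this a harder comparison.

H(A) = 1.5724 bits
H(B) = 1.5823 bits

The distribution closer to uniform has higher entropy.
Answer: B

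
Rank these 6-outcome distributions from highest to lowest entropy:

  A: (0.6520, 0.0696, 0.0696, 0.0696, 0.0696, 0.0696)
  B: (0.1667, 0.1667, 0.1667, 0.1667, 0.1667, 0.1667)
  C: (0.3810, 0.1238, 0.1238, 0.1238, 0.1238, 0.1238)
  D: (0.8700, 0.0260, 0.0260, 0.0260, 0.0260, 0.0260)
B > C > A > D

Key insight: Entropy is maximized by uniform distributions and minimized by concentrated distributions.

Entropies:
  H(A) = 1.7403 bits
  H(B) = 2.5850 bits
  H(C) = 2.3960 bits
  H(D) = 0.8593 bits

Ranking: B > C > A > D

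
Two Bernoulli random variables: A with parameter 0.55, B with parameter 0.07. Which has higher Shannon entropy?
A

For binary distributions, entropy is maximized at p=0.5 and decreases as p moves toward 0 or 1.

H(A) = H(0.55) = 0.9928 bits
H(B) = H(0.07) = 0.3659 bits

Distribution A (p=0.55) is closer to uniform (p=0.5), so it has higher entropy.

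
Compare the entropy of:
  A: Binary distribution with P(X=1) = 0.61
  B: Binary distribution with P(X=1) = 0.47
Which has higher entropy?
B

For binary distributions, entropy is maximized at p=0.5 and decreases as p moves toward 0 or 1.

H(A) = H(0.61) = 0.9648 bits
H(B) = H(0.47) = 0.9974 bits

Distribution B (p=0.47) is closer to uniform (p=0.5), so it has higher entropy.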